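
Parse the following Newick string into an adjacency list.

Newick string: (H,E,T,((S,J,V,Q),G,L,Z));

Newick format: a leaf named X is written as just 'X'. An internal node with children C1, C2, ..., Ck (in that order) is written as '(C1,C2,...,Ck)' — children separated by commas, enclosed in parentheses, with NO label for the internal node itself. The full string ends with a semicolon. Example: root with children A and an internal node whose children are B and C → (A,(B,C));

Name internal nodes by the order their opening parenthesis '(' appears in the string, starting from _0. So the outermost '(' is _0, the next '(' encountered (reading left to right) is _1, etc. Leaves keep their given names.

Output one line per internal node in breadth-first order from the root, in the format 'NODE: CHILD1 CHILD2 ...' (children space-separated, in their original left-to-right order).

Answer: _0: H E T _1
_1: _2 G L Z
_2: S J V Q

Derivation:
Input: (H,E,T,((S,J,V,Q),G,L,Z));
Scanning left-to-right, naming '(' by encounter order:
  pos 0: '(' -> open internal node _0 (depth 1)
  pos 7: '(' -> open internal node _1 (depth 2)
  pos 8: '(' -> open internal node _2 (depth 3)
  pos 16: ')' -> close internal node _2 (now at depth 2)
  pos 23: ')' -> close internal node _1 (now at depth 1)
  pos 24: ')' -> close internal node _0 (now at depth 0)
Total internal nodes: 3
BFS adjacency from root:
  _0: H E T _1
  _1: _2 G L Z
  _2: S J V Q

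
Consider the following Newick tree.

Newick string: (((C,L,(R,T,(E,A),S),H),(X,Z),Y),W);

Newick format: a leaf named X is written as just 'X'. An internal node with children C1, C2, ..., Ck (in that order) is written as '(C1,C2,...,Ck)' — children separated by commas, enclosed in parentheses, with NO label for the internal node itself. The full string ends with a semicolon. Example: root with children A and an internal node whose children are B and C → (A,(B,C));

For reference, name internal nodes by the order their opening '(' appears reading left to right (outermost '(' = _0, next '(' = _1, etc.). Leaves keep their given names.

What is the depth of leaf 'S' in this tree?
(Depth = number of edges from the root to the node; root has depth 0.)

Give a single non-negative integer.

Newick: (((C,L,(R,T,(E,A),S),H),(X,Z),Y),W);
Naming internals by '(' encounter order: outermost '(' = _0, next = _1, ...
Query node: S
Path from root: _0 -> _1 -> _2 -> _3 -> S
Depth of S: 4 (number of edges from root)

Answer: 4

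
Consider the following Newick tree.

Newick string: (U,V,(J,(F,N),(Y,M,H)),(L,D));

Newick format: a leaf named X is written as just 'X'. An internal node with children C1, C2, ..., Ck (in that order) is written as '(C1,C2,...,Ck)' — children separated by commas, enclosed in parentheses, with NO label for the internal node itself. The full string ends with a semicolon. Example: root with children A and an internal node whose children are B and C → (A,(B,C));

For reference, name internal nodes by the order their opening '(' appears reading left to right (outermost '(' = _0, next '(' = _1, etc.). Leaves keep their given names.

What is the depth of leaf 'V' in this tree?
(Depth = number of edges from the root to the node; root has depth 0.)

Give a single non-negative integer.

Newick: (U,V,(J,(F,N),(Y,M,H)),(L,D));
Naming internals by '(' encounter order: outermost '(' = _0, next = _1, ...
Query node: V
Path from root: _0 -> V
Depth of V: 1 (number of edges from root)

Answer: 1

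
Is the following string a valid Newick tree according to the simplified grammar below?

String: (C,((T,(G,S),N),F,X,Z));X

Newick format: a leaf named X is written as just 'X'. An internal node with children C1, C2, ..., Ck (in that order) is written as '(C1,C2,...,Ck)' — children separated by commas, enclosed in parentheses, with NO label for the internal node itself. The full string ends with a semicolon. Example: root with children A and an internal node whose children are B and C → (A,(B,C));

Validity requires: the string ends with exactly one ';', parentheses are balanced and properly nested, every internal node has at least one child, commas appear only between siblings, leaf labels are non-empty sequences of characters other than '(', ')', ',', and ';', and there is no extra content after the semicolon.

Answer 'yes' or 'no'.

Input: (C,((T,(G,S),N),F,X,Z));X
Paren balance: 4 '(' vs 4 ')' OK
Ends with single ';': False
Full parse: FAILS (must end with ;)
Valid: False

Answer: no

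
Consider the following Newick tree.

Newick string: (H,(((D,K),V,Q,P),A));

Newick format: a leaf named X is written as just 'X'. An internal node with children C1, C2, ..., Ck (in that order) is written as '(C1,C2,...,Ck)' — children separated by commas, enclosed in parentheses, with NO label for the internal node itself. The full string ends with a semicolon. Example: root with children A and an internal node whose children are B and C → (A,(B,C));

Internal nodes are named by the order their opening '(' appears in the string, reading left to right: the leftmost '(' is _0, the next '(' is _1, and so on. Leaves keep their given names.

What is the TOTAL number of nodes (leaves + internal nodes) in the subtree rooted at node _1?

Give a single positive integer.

Newick: (H,(((D,K),V,Q,P),A));
Locate _1: it is the '(' at position 3 (the 2nd '(' reading left to right).
Query: subtree rooted at _1
_1: subtree_size = 1 + 8
  _2: subtree_size = 1 + 6
    _3: subtree_size = 1 + 2
      D: subtree_size = 1 + 0
      K: subtree_size = 1 + 0
    V: subtree_size = 1 + 0
    Q: subtree_size = 1 + 0
    P: subtree_size = 1 + 0
  A: subtree_size = 1 + 0
Total subtree size of _1: 9

Answer: 9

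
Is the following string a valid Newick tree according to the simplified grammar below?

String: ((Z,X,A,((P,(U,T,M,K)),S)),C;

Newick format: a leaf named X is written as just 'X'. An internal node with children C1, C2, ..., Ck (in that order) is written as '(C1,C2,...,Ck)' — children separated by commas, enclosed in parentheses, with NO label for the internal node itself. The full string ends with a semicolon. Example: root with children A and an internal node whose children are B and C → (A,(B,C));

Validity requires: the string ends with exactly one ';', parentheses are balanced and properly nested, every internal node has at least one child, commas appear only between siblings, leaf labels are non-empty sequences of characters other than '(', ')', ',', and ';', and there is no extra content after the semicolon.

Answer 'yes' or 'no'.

Answer: no

Derivation:
Input: ((Z,X,A,((P,(U,T,M,K)),S)),C;
Paren balance: 5 '(' vs 4 ')' MISMATCH
Ends with single ';': True
Full parse: FAILS (expected , or ) at pos 28)
Valid: False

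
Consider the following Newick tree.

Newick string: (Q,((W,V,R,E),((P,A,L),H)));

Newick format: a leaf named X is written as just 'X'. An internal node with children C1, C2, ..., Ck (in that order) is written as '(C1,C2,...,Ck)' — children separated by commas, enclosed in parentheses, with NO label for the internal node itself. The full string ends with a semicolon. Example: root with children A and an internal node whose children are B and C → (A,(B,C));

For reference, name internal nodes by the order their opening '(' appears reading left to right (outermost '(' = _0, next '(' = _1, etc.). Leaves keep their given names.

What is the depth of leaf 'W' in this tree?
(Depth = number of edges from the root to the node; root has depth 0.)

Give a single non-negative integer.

Answer: 3

Derivation:
Newick: (Q,((W,V,R,E),((P,A,L),H)));
Naming internals by '(' encounter order: outermost '(' = _0, next = _1, ...
Query node: W
Path from root: _0 -> _1 -> _2 -> W
Depth of W: 3 (number of edges from root)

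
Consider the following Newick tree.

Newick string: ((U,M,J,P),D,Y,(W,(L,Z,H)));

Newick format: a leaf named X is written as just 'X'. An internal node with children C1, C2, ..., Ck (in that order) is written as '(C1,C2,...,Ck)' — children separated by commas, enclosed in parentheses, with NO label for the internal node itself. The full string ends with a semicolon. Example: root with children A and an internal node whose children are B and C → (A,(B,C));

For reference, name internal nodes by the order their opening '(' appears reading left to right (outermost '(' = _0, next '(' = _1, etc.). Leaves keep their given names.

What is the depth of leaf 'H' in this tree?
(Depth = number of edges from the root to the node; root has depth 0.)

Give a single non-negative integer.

Answer: 3

Derivation:
Newick: ((U,M,J,P),D,Y,(W,(L,Z,H)));
Naming internals by '(' encounter order: outermost '(' = _0, next = _1, ...
Query node: H
Path from root: _0 -> _2 -> _3 -> H
Depth of H: 3 (number of edges from root)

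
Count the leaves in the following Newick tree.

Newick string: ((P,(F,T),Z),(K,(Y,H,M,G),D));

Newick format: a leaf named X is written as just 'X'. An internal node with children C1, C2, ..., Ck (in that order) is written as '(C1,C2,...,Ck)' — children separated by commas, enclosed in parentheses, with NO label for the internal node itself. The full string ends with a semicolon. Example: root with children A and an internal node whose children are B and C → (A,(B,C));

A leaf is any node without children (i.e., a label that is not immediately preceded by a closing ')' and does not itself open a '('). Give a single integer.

Newick: ((P,(F,T),Z),(K,(Y,H,M,G),D));
Scan left-to-right; a leaf is any maximal label run not followed by '(':
  pos 2: leaf 'P' → count = 1
  pos 5: leaf 'F' → count = 2
  pos 7: leaf 'T' → count = 3
  pos 10: leaf 'Z' → count = 4
  pos 14: leaf 'K' → count = 5
  pos 17: leaf 'Y' → count = 6
  pos 19: leaf 'H' → count = 7
  pos 21: leaf 'M' → count = 8
  pos 23: leaf 'G' → count = 9
  pos 26: leaf 'D' → count = 10
Total leaves: 10

Answer: 10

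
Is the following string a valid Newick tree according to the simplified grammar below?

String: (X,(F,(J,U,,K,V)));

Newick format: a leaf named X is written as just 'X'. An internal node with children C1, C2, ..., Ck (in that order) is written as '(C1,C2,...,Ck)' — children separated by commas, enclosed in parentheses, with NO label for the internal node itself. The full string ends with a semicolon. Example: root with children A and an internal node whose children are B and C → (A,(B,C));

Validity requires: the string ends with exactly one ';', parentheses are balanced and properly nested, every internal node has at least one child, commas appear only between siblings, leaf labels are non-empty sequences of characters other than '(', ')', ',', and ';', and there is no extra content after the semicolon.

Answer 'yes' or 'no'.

Input: (X,(F,(J,U,,K,V)));
Paren balance: 3 '(' vs 3 ')' OK
Ends with single ';': True
Full parse: FAILS (empty leaf label at pos 11)
Valid: False

Answer: no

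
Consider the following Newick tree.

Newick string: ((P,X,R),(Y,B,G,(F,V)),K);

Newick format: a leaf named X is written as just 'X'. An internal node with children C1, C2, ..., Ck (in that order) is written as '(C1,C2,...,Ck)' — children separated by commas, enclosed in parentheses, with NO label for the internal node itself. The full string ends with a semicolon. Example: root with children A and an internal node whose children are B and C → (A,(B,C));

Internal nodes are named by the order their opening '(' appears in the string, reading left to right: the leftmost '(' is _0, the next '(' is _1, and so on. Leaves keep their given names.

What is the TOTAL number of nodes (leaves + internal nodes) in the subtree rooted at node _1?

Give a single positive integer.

Answer: 4

Derivation:
Newick: ((P,X,R),(Y,B,G,(F,V)),K);
Locate _1: it is the '(' at position 1 (the 2nd '(' reading left to right).
Query: subtree rooted at _1
_1: subtree_size = 1 + 3
  P: subtree_size = 1 + 0
  X: subtree_size = 1 + 0
  R: subtree_size = 1 + 0
Total subtree size of _1: 4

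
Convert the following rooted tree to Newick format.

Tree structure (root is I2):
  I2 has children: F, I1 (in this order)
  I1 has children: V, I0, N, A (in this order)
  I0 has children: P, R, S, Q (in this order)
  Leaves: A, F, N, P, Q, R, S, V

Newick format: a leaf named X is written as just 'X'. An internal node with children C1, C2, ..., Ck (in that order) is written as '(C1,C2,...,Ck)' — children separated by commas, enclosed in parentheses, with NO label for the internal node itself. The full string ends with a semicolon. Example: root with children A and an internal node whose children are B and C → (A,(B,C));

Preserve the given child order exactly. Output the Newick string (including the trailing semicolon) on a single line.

internal I2 with children ['F', 'I1']
  leaf 'F' → 'F'
  internal I1 with children ['V', 'I0', 'N', 'A']
    leaf 'V' → 'V'
    internal I0 with children ['P', 'R', 'S', 'Q']
      leaf 'P' → 'P'
      leaf 'R' → 'R'
      leaf 'S' → 'S'
      leaf 'Q' → 'Q'
    → '(P,R,S,Q)'
    leaf 'N' → 'N'
    leaf 'A' → 'A'
  → '(V,(P,R,S,Q),N,A)'
→ '(F,(V,(P,R,S,Q),N,A))'
Final: (F,(V,(P,R,S,Q),N,A));

Answer: (F,(V,(P,R,S,Q),N,A));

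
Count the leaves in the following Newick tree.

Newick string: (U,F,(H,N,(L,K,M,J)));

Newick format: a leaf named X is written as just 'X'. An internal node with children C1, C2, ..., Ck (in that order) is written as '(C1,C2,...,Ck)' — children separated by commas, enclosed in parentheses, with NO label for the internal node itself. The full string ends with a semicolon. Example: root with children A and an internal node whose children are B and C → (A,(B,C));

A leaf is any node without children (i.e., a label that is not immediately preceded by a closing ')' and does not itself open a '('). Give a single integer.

Answer: 8

Derivation:
Newick: (U,F,(H,N,(L,K,M,J)));
Scan left-to-right; a leaf is any maximal label run not followed by '(':
  pos 1: leaf 'U' → count = 1
  pos 3: leaf 'F' → count = 2
  pos 6: leaf 'H' → count = 3
  pos 8: leaf 'N' → count = 4
  pos 11: leaf 'L' → count = 5
  pos 13: leaf 'K' → count = 6
  pos 15: leaf 'M' → count = 7
  pos 17: leaf 'J' → count = 8
Total leaves: 8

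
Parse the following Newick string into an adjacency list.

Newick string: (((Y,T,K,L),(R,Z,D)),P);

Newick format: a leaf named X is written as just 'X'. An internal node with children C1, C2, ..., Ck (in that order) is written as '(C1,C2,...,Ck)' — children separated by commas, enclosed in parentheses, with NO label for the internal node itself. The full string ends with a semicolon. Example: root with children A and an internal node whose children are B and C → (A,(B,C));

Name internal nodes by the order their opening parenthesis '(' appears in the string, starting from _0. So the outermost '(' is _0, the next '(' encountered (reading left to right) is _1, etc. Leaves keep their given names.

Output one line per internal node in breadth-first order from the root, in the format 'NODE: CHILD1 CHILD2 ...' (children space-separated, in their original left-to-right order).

Input: (((Y,T,K,L),(R,Z,D)),P);
Scanning left-to-right, naming '(' by encounter order:
  pos 0: '(' -> open internal node _0 (depth 1)
  pos 1: '(' -> open internal node _1 (depth 2)
  pos 2: '(' -> open internal node _2 (depth 3)
  pos 10: ')' -> close internal node _2 (now at depth 2)
  pos 12: '(' -> open internal node _3 (depth 3)
  pos 18: ')' -> close internal node _3 (now at depth 2)
  pos 19: ')' -> close internal node _1 (now at depth 1)
  pos 22: ')' -> close internal node _0 (now at depth 0)
Total internal nodes: 4
BFS adjacency from root:
  _0: _1 P
  _1: _2 _3
  _2: Y T K L
  _3: R Z D

Answer: _0: _1 P
_1: _2 _3
_2: Y T K L
_3: R Z D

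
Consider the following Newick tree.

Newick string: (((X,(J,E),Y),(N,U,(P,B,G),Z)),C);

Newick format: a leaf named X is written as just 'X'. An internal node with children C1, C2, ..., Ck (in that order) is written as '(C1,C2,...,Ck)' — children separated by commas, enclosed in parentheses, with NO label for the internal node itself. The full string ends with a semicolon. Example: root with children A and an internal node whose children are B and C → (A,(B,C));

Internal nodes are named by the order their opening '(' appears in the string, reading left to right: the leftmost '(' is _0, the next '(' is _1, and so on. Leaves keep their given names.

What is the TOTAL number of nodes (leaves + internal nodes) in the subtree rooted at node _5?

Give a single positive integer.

Answer: 4

Derivation:
Newick: (((X,(J,E),Y),(N,U,(P,B,G),Z)),C);
Locate _5: it is the '(' at position 19 (the 6th '(' reading left to right).
Query: subtree rooted at _5
_5: subtree_size = 1 + 3
  P: subtree_size = 1 + 0
  B: subtree_size = 1 + 0
  G: subtree_size = 1 + 0
Total subtree size of _5: 4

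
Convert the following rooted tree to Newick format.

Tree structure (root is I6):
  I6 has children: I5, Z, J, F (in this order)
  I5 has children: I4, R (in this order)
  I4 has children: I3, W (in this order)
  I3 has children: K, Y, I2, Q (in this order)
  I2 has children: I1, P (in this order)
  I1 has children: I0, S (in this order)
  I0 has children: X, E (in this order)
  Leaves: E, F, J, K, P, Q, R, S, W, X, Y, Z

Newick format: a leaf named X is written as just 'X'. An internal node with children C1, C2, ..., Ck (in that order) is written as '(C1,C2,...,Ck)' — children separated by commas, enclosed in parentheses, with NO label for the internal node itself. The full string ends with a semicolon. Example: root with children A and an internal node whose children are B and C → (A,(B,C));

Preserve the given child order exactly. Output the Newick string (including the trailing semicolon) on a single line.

Answer: ((((K,Y,(((X,E),S),P),Q),W),R),Z,J,F);

Derivation:
internal I6 with children ['I5', 'Z', 'J', 'F']
  internal I5 with children ['I4', 'R']
    internal I4 with children ['I3', 'W']
      internal I3 with children ['K', 'Y', 'I2', 'Q']
        leaf 'K' → 'K'
        leaf 'Y' → 'Y'
        internal I2 with children ['I1', 'P']
          internal I1 with children ['I0', 'S']
            internal I0 with children ['X', 'E']
              leaf 'X' → 'X'
              leaf 'E' → 'E'
            → '(X,E)'
            leaf 'S' → 'S'
          → '((X,E),S)'
          leaf 'P' → 'P'
        → '(((X,E),S),P)'
        leaf 'Q' → 'Q'
      → '(K,Y,(((X,E),S),P),Q)'
      leaf 'W' → 'W'
    → '((K,Y,(((X,E),S),P),Q),W)'
    leaf 'R' → 'R'
  → '(((K,Y,(((X,E),S),P),Q),W),R)'
  leaf 'Z' → 'Z'
  leaf 'J' → 'J'
  leaf 'F' → 'F'
→ '((((K,Y,(((X,E),S),P),Q),W),R),Z,J,F)'
Final: ((((K,Y,(((X,E),S),P),Q),W),R),Z,J,F);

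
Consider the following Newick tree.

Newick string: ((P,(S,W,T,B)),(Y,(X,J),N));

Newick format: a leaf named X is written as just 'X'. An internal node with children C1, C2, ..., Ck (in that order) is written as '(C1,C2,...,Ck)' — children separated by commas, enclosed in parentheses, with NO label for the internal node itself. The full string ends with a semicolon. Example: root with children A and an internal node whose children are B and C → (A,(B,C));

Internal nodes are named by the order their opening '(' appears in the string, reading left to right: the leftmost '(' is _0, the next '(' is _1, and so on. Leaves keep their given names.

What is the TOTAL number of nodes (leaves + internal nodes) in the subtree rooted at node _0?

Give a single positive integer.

Newick: ((P,(S,W,T,B)),(Y,(X,J),N));
Locate _0: it is the '(' at position 0 (the 1st '(' reading left to right).
Query: subtree rooted at _0
_0: subtree_size = 1 + 13
  _1: subtree_size = 1 + 6
    P: subtree_size = 1 + 0
    _2: subtree_size = 1 + 4
      S: subtree_size = 1 + 0
      W: subtree_size = 1 + 0
      T: subtree_size = 1 + 0
      B: subtree_size = 1 + 0
  _3: subtree_size = 1 + 5
    Y: subtree_size = 1 + 0
    _4: subtree_size = 1 + 2
      X: subtree_size = 1 + 0
      J: subtree_size = 1 + 0
    N: subtree_size = 1 + 0
Total subtree size of _0: 14

Answer: 14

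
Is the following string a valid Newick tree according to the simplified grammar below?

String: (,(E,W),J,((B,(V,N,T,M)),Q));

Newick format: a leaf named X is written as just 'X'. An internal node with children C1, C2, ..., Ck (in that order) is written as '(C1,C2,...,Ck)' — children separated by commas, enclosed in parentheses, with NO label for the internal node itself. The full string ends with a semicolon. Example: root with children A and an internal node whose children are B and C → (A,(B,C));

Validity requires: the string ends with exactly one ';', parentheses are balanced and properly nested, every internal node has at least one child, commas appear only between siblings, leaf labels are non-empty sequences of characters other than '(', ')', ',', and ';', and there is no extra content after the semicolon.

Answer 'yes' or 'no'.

Answer: no

Derivation:
Input: (,(E,W),J,((B,(V,N,T,M)),Q));
Paren balance: 5 '(' vs 5 ')' OK
Ends with single ';': True
Full parse: FAILS (empty leaf label at pos 1)
Valid: False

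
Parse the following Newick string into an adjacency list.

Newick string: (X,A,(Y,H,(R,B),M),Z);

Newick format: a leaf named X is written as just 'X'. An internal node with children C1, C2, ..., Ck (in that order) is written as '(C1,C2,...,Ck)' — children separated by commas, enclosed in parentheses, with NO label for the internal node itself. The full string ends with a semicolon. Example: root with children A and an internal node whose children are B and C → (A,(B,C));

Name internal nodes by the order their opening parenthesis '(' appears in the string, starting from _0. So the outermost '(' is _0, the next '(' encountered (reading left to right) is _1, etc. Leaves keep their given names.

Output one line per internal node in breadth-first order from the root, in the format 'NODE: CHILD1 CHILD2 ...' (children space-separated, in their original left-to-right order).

Input: (X,A,(Y,H,(R,B),M),Z);
Scanning left-to-right, naming '(' by encounter order:
  pos 0: '(' -> open internal node _0 (depth 1)
  pos 5: '(' -> open internal node _1 (depth 2)
  pos 10: '(' -> open internal node _2 (depth 3)
  pos 14: ')' -> close internal node _2 (now at depth 2)
  pos 17: ')' -> close internal node _1 (now at depth 1)
  pos 20: ')' -> close internal node _0 (now at depth 0)
Total internal nodes: 3
BFS adjacency from root:
  _0: X A _1 Z
  _1: Y H _2 M
  _2: R B

Answer: _0: X A _1 Z
_1: Y H _2 M
_2: R B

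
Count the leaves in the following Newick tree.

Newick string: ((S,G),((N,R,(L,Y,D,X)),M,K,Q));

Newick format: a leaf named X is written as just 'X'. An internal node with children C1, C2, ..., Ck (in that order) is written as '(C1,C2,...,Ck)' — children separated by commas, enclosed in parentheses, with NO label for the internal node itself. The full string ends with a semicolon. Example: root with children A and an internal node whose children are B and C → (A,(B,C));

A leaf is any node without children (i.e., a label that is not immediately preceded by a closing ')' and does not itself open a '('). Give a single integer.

Answer: 11

Derivation:
Newick: ((S,G),((N,R,(L,Y,D,X)),M,K,Q));
Scan left-to-right; a leaf is any maximal label run not followed by '(':
  pos 2: leaf 'S' → count = 1
  pos 4: leaf 'G' → count = 2
  pos 9: leaf 'N' → count = 3
  pos 11: leaf 'R' → count = 4
  pos 14: leaf 'L' → count = 5
  pos 16: leaf 'Y' → count = 6
  pos 18: leaf 'D' → count = 7
  pos 20: leaf 'X' → count = 8
  pos 24: leaf 'M' → count = 9
  pos 26: leaf 'K' → count = 10
  pos 28: leaf 'Q' → count = 11
Total leaves: 11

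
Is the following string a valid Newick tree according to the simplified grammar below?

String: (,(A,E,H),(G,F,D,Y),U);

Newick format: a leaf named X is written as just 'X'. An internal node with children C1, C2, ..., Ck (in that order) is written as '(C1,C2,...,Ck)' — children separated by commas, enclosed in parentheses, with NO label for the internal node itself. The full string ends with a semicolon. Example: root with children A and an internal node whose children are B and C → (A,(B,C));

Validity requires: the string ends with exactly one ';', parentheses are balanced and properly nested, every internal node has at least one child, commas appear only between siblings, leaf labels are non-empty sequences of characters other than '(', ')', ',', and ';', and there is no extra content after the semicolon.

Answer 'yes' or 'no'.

Input: (,(A,E,H),(G,F,D,Y),U);
Paren balance: 3 '(' vs 3 ')' OK
Ends with single ';': True
Full parse: FAILS (empty leaf label at pos 1)
Valid: False

Answer: no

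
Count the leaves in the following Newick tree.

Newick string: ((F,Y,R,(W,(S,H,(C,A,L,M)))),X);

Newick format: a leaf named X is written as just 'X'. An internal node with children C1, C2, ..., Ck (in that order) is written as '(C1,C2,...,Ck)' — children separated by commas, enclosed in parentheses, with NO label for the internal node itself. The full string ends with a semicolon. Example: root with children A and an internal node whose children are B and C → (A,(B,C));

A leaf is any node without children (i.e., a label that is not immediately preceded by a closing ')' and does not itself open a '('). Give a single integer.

Newick: ((F,Y,R,(W,(S,H,(C,A,L,M)))),X);
Scan left-to-right; a leaf is any maximal label run not followed by '(':
  pos 2: leaf 'F' → count = 1
  pos 4: leaf 'Y' → count = 2
  pos 6: leaf 'R' → count = 3
  pos 9: leaf 'W' → count = 4
  pos 12: leaf 'S' → count = 5
  pos 14: leaf 'H' → count = 6
  pos 17: leaf 'C' → count = 7
  pos 19: leaf 'A' → count = 8
  pos 21: leaf 'L' → count = 9
  pos 23: leaf 'M' → count = 10
  pos 29: leaf 'X' → count = 11
Total leaves: 11

Answer: 11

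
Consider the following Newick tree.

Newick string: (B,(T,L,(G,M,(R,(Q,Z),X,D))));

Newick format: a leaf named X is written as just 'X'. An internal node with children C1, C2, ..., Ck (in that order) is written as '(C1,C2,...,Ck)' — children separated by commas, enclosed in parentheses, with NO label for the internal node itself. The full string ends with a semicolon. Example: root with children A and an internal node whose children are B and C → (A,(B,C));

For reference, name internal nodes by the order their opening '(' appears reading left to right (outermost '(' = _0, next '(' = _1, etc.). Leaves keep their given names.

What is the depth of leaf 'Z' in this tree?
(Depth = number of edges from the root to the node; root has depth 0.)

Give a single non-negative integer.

Answer: 5

Derivation:
Newick: (B,(T,L,(G,M,(R,(Q,Z),X,D))));
Naming internals by '(' encounter order: outermost '(' = _0, next = _1, ...
Query node: Z
Path from root: _0 -> _1 -> _2 -> _3 -> _4 -> Z
Depth of Z: 5 (number of edges from root)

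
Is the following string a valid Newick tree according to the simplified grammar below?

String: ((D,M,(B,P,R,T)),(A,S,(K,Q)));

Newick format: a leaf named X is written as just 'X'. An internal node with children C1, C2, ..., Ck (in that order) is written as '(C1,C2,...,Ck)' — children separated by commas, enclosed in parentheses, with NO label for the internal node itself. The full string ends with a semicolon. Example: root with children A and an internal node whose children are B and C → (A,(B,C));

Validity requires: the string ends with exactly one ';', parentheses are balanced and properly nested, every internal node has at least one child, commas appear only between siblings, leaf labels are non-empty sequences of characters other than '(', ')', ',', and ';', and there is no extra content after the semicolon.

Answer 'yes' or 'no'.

Input: ((D,M,(B,P,R,T)),(A,S,(K,Q)));
Paren balance: 5 '(' vs 5 ')' OK
Ends with single ';': True
Full parse: OK
Valid: True

Answer: yes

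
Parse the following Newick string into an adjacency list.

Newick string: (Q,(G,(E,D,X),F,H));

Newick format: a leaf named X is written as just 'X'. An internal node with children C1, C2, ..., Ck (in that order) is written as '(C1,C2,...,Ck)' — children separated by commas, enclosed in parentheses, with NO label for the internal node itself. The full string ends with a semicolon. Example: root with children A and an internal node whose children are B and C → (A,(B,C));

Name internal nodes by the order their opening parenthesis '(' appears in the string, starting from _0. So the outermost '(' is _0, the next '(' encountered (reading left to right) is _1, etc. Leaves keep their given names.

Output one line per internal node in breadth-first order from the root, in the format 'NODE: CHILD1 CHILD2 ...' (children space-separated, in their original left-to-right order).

Input: (Q,(G,(E,D,X),F,H));
Scanning left-to-right, naming '(' by encounter order:
  pos 0: '(' -> open internal node _0 (depth 1)
  pos 3: '(' -> open internal node _1 (depth 2)
  pos 6: '(' -> open internal node _2 (depth 3)
  pos 12: ')' -> close internal node _2 (now at depth 2)
  pos 17: ')' -> close internal node _1 (now at depth 1)
  pos 18: ')' -> close internal node _0 (now at depth 0)
Total internal nodes: 3
BFS adjacency from root:
  _0: Q _1
  _1: G _2 F H
  _2: E D X

Answer: _0: Q _1
_1: G _2 F H
_2: E D X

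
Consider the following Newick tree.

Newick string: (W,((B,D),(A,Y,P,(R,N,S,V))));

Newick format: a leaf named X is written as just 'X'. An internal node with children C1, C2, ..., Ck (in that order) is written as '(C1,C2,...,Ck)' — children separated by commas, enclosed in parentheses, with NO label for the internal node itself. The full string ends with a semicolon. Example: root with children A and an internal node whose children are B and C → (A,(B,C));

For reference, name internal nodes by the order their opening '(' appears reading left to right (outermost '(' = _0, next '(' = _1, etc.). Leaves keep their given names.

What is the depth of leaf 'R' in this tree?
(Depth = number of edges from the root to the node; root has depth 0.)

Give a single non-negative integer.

Answer: 4

Derivation:
Newick: (W,((B,D),(A,Y,P,(R,N,S,V))));
Naming internals by '(' encounter order: outermost '(' = _0, next = _1, ...
Query node: R
Path from root: _0 -> _1 -> _3 -> _4 -> R
Depth of R: 4 (number of edges from root)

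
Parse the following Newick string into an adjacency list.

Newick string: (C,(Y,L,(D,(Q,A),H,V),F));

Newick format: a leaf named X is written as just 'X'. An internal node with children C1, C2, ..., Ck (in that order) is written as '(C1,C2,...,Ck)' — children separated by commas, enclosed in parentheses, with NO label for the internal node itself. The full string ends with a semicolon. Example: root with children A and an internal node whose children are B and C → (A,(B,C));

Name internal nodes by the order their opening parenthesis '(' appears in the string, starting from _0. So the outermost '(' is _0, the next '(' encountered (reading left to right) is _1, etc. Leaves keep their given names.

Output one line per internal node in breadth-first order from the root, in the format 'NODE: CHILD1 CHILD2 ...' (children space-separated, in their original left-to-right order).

Input: (C,(Y,L,(D,(Q,A),H,V),F));
Scanning left-to-right, naming '(' by encounter order:
  pos 0: '(' -> open internal node _0 (depth 1)
  pos 3: '(' -> open internal node _1 (depth 2)
  pos 8: '(' -> open internal node _2 (depth 3)
  pos 11: '(' -> open internal node _3 (depth 4)
  pos 15: ')' -> close internal node _3 (now at depth 3)
  pos 20: ')' -> close internal node _2 (now at depth 2)
  pos 23: ')' -> close internal node _1 (now at depth 1)
  pos 24: ')' -> close internal node _0 (now at depth 0)
Total internal nodes: 4
BFS adjacency from root:
  _0: C _1
  _1: Y L _2 F
  _2: D _3 H V
  _3: Q A

Answer: _0: C _1
_1: Y L _2 F
_2: D _3 H V
_3: Q A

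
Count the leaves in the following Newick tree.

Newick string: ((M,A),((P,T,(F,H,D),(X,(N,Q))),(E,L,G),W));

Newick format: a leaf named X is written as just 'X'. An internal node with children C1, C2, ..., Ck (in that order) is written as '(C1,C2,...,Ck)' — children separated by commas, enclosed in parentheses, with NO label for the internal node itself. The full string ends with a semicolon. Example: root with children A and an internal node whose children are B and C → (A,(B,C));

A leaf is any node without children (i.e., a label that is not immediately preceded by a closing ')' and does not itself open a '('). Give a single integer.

Answer: 14

Derivation:
Newick: ((M,A),((P,T,(F,H,D),(X,(N,Q))),(E,L,G),W));
Scan left-to-right; a leaf is any maximal label run not followed by '(':
  pos 2: leaf 'M' → count = 1
  pos 4: leaf 'A' → count = 2
  pos 9: leaf 'P' → count = 3
  pos 11: leaf 'T' → count = 4
  pos 14: leaf 'F' → count = 5
  pos 16: leaf 'H' → count = 6
  pos 18: leaf 'D' → count = 7
  pos 22: leaf 'X' → count = 8
  pos 25: leaf 'N' → count = 9
  pos 27: leaf 'Q' → count = 10
  pos 33: leaf 'E' → count = 11
  pos 35: leaf 'L' → count = 12
  pos 37: leaf 'G' → count = 13
  pos 40: leaf 'W' → count = 14
Total leaves: 14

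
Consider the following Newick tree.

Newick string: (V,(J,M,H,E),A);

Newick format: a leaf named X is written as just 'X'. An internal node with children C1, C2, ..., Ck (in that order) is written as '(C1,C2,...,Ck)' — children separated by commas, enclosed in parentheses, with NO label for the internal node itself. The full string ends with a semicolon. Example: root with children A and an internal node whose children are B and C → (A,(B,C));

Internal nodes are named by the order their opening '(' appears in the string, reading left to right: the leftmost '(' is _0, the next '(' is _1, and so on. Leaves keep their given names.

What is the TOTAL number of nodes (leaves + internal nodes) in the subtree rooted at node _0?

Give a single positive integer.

Newick: (V,(J,M,H,E),A);
Locate _0: it is the '(' at position 0 (the 1st '(' reading left to right).
Query: subtree rooted at _0
_0: subtree_size = 1 + 7
  V: subtree_size = 1 + 0
  _1: subtree_size = 1 + 4
    J: subtree_size = 1 + 0
    M: subtree_size = 1 + 0
    H: subtree_size = 1 + 0
    E: subtree_size = 1 + 0
  A: subtree_size = 1 + 0
Total subtree size of _0: 8

Answer: 8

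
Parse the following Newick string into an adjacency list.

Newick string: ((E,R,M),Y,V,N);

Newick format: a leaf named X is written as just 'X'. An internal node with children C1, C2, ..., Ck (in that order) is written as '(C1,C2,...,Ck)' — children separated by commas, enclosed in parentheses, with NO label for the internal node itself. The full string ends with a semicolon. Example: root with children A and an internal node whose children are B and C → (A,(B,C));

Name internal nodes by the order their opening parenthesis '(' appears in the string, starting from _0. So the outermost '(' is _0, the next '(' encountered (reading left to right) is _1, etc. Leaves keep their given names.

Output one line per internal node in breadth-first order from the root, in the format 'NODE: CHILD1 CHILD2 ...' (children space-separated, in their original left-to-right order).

Input: ((E,R,M),Y,V,N);
Scanning left-to-right, naming '(' by encounter order:
  pos 0: '(' -> open internal node _0 (depth 1)
  pos 1: '(' -> open internal node _1 (depth 2)
  pos 7: ')' -> close internal node _1 (now at depth 1)
  pos 14: ')' -> close internal node _0 (now at depth 0)
Total internal nodes: 2
BFS adjacency from root:
  _0: _1 Y V N
  _1: E R M

Answer: _0: _1 Y V N
_1: E R M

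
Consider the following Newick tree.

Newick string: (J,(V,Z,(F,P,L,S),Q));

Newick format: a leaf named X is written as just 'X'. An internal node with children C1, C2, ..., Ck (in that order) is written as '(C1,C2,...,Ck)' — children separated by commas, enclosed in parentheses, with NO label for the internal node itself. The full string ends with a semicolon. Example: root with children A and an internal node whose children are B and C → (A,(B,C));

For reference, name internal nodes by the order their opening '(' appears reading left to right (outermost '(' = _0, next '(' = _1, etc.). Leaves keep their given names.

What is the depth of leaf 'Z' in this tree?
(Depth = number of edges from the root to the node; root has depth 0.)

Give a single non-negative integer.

Newick: (J,(V,Z,(F,P,L,S),Q));
Naming internals by '(' encounter order: outermost '(' = _0, next = _1, ...
Query node: Z
Path from root: _0 -> _1 -> Z
Depth of Z: 2 (number of edges from root)

Answer: 2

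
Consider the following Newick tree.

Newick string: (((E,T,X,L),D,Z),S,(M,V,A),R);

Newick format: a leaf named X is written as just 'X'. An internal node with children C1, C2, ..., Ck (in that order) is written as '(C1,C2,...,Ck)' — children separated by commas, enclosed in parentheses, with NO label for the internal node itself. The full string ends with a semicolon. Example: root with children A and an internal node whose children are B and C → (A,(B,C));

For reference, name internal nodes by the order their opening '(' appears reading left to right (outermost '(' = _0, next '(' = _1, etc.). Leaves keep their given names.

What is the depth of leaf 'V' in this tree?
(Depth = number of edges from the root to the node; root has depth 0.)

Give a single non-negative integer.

Newick: (((E,T,X,L),D,Z),S,(M,V,A),R);
Naming internals by '(' encounter order: outermost '(' = _0, next = _1, ...
Query node: V
Path from root: _0 -> _3 -> V
Depth of V: 2 (number of edges from root)

Answer: 2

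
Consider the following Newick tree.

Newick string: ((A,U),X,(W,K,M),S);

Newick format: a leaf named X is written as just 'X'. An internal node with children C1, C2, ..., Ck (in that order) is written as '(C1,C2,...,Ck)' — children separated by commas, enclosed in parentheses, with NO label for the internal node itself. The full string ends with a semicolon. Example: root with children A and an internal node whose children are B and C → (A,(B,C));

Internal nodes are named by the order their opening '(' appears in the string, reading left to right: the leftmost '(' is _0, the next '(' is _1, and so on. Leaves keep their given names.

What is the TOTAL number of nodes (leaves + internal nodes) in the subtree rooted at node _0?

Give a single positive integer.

Newick: ((A,U),X,(W,K,M),S);
Locate _0: it is the '(' at position 0 (the 1st '(' reading left to right).
Query: subtree rooted at _0
_0: subtree_size = 1 + 9
  _1: subtree_size = 1 + 2
    A: subtree_size = 1 + 0
    U: subtree_size = 1 + 0
  X: subtree_size = 1 + 0
  _2: subtree_size = 1 + 3
    W: subtree_size = 1 + 0
    K: subtree_size = 1 + 0
    M: subtree_size = 1 + 0
  S: subtree_size = 1 + 0
Total subtree size of _0: 10

Answer: 10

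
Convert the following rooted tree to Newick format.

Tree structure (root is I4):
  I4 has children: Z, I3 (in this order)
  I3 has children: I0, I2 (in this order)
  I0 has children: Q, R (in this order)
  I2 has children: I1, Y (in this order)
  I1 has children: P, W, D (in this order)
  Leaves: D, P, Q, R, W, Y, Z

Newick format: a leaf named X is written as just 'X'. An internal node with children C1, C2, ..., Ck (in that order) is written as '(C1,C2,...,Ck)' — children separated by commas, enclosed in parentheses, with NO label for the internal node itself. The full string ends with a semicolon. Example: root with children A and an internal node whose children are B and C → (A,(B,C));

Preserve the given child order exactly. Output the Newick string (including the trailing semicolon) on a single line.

internal I4 with children ['Z', 'I3']
  leaf 'Z' → 'Z'
  internal I3 with children ['I0', 'I2']
    internal I0 with children ['Q', 'R']
      leaf 'Q' → 'Q'
      leaf 'R' → 'R'
    → '(Q,R)'
    internal I2 with children ['I1', 'Y']
      internal I1 with children ['P', 'W', 'D']
        leaf 'P' → 'P'
        leaf 'W' → 'W'
        leaf 'D' → 'D'
      → '(P,W,D)'
      leaf 'Y' → 'Y'
    → '((P,W,D),Y)'
  → '((Q,R),((P,W,D),Y))'
→ '(Z,((Q,R),((P,W,D),Y)))'
Final: (Z,((Q,R),((P,W,D),Y)));

Answer: (Z,((Q,R),((P,W,D),Y)));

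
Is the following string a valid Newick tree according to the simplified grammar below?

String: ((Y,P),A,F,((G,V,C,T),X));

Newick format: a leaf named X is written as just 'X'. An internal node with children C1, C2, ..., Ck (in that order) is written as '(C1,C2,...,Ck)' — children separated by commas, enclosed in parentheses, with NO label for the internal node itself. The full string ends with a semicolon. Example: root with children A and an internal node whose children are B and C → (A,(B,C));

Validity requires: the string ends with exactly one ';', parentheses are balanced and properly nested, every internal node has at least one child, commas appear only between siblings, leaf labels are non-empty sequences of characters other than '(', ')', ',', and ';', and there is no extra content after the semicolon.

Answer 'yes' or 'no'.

Answer: yes

Derivation:
Input: ((Y,P),A,F,((G,V,C,T),X));
Paren balance: 4 '(' vs 4 ')' OK
Ends with single ';': True
Full parse: OK
Valid: True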